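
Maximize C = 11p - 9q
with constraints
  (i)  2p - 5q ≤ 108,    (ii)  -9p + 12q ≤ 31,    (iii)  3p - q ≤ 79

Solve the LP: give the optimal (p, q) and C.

Vertices and C = 11p - 9q:
  (-1451/21, -1034/21) → C = -6655/21
  (287/13, -166/13) → C = 4651/13
  (979/27, 268/9) → C = 3533/27

p = 287/13, q = -166/13, maximum C = 4651/13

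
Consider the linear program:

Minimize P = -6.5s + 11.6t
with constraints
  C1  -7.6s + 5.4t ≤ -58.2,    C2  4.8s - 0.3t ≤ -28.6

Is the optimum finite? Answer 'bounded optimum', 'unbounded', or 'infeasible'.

From the feasible point (-2865/394, -12418/591), moving in the direction (-5.4, -7.6) keeps every constraint satisfied while P decreases without bound.

unbounded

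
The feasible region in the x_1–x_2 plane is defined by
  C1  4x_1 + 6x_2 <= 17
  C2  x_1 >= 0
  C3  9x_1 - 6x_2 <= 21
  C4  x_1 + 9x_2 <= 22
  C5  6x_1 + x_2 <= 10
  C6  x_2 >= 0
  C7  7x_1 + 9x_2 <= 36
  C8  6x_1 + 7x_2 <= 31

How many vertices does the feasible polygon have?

5

The feasible vertices (each the meet of two boundaries and inside every other half-plane) are:
  (7/10, 71/30)
  (43/32, 31/16)
  (0, 22/9)
  (0, 0)
  (5/3, 0)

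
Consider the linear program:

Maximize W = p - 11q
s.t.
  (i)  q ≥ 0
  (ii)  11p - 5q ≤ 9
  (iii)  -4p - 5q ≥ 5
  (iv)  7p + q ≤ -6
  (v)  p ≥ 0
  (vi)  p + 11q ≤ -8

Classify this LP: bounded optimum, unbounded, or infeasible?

The boundaries q = 0 and p + 11q = -8 meet at (-8, 0), but that point violates p ≥ 0. Every candidate vertex is excluded by some other constraint, so the feasible region is empty.

infeasible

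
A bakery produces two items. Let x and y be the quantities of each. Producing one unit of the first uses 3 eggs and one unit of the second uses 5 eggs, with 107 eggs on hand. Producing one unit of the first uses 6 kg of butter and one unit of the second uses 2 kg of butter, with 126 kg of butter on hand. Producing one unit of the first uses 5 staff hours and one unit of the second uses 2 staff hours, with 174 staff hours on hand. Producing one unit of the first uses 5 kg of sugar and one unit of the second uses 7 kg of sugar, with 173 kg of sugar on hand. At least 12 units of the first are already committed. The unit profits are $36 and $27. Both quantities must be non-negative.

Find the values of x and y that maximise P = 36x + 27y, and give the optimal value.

Corner points and P = 36x + 27y:
  (21, 0) → P = 756
  (12, 0) → P = 432
  (52/3, 11) → P = 921
  (12, 71/5) → P = 4077/5

The binding constraints are 3x + 5y = 107 and 6x + 2y = 126.
Solving simultaneously gives x = 52/3, y = 11.

x = 52/3, y = 11, maximum P = 921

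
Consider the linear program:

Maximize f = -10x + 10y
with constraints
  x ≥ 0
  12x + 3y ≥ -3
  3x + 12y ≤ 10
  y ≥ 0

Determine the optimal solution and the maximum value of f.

Vertices and f = -10x + 10y:
  (0, 5/6) → f = 25/3
  (0, 0) → f = 0
  (10/3, 0) → f = -100/3

x = 0, y = 5/6, maximum f = 25/3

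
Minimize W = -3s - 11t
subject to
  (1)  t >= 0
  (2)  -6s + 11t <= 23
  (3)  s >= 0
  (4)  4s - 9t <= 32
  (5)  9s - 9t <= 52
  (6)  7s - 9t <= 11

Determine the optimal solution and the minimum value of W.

s = 328/23, t = 227/23, minimum W = -3481/23

Corner points and W = -3s - 11t:
  (0, 0) → W = 0
  (11/7, 0) → W = -33/7
  (0, 23/11) → W = -23
  (328/23, 227/23) → W = -3481/23

The optimum lies where -6s + 11t = 23 and 7s - 9t = 11.
Solving simultaneously gives s = 328/23, t = 227/23.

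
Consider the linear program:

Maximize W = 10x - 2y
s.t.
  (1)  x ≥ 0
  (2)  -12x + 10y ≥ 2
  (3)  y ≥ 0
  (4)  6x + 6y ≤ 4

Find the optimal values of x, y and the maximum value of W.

Feasible corners and W = 10x - 2y:
  (0, 1/5) → W = -2/5
  (0, 2/3) → W = -4/3
  (7/33, 5/11) → W = 40/33

The optimum lies where -12x + 10y = 2 and 6x + 6y = 4.
Solving simultaneously gives x = 7/33, y = 5/11.

x = 7/33, y = 5/11, maximum W = 40/33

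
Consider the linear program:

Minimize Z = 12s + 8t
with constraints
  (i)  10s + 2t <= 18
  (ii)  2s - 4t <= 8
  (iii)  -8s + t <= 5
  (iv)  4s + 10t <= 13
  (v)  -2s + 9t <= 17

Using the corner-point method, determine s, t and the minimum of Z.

s = -14/15, t = -37/15, minimum Z = -464/15

Extreme points and Z = 12s + 8t:
  (2, -1) → Z = 16
  (77/46, 29/46) → Z = 578/23
  (-14/15, -37/15) → Z = -464/15
  (-37/84, 31/21) → Z = 137/21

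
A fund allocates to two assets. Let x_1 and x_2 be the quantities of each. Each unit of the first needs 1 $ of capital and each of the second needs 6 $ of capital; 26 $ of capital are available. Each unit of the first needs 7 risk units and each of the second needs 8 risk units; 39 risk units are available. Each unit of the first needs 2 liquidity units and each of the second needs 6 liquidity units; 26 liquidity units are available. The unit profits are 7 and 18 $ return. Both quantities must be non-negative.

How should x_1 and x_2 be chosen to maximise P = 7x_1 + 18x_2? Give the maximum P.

x_1 = 1, x_2 = 4, maximum P = 79

At the optimal vertex, 7x_1 + 8x_2 = 39 and 2x_1 + 6x_2 = 26.
Solving simultaneously gives x_1 = 1, x_2 = 4.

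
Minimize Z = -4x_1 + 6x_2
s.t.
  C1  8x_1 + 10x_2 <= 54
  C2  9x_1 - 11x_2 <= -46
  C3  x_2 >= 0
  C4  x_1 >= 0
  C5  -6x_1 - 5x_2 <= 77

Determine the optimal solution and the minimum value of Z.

x_1 = 0, x_2 = 46/11, minimum Z = 276/11

The binding constraints are 9x_1 - 11x_2 = -46 and x_1 = 0.
Solving simultaneously gives x_1 = 0, x_2 = 46/11.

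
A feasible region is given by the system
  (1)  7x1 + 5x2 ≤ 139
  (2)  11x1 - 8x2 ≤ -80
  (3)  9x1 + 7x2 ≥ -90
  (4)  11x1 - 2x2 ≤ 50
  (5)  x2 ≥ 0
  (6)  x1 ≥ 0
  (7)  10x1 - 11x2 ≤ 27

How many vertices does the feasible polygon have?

The feasible vertices (each the meet of two boundaries and inside every other half-plane) are:
  (712/111, 2089/111)
  (0, 139/5)
  (0, 10)

3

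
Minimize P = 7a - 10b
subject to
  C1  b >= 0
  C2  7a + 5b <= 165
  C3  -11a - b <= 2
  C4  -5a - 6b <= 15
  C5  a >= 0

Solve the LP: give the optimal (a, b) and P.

a = 0, b = 33, minimum P = -330

Feasible corners and P = 7a - 10b:
  (165/7, 0) → P = 165
  (0, 0) → P = 0
  (0, 33) → P = -330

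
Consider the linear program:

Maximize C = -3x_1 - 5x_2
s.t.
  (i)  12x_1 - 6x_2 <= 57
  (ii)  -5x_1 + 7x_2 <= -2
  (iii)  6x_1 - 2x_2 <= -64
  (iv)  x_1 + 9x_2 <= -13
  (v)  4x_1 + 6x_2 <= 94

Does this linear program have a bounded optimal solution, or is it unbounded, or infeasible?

From the feasible point (-83/2, -185/2), moving in the direction (-7, -5) keeps every constraint satisfied while C increases without bound.

unbounded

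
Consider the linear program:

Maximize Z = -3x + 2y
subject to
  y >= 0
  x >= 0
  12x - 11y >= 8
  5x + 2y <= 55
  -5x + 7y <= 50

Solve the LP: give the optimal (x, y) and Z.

x = 2/3, y = 0, maximum Z = -2

The binding constraints are y = 0 and 12x - 11y = 8.
Solving simultaneously gives x = 2/3, y = 0.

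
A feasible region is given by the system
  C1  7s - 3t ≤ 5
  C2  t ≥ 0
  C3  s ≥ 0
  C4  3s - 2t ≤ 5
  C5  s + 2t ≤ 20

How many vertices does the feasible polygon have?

4

Of the 10 pairwise boundary intersections, those satisfying every inequality are:
  (5/7, 0)
  (70/17, 135/17)
  (0, 0)
  (0, 10)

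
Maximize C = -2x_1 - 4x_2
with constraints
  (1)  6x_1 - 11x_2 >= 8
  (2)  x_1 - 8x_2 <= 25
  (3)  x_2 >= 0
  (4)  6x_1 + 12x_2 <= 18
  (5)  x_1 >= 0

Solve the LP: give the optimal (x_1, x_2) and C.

x_1 = 4/3, x_2 = 0, maximum C = -8/3

Corner points and C = -2x_1 - 4x_2:
  (4/3, 0) → C = -8/3
  (49/23, 10/23) → C = -6
  (3, 0) → C = -6

The binding constraints are 6x_1 - 11x_2 = 8 and x_2 = 0.
Solving simultaneously gives x_1 = 4/3, x_2 = 0.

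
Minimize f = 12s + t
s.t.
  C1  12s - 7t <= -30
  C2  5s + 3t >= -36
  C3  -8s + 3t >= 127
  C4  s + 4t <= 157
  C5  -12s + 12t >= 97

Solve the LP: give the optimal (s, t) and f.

Vertices and f = 12s + t:
  (-163/13, 347/39) → f = -5521/39
  (-615/17, 821/17) → f = -6559/17
  (-37/35, 1383/35) → f = 939/35

s = -615/17, t = 821/17, minimum f = -6559/17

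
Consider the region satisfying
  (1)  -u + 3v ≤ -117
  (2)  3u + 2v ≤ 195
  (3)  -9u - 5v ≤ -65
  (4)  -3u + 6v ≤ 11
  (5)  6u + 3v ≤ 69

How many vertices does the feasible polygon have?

Pairwise boundary intersections that survive every other constraint:
  (195/8, -247/8)
  (186/7, -211/7)
  (50, -77)

3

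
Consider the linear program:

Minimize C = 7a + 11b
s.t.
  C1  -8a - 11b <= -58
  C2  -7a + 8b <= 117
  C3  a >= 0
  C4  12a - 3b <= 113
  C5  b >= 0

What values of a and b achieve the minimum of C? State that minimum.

a = 29/4, b = 0, minimum C = 203/4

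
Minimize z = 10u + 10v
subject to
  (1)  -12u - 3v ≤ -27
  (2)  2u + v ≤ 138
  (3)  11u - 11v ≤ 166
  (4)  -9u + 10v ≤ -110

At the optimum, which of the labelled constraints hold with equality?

(1) and (3)

Corner points and z = 10u + 10v:
  (53/11, -113/11) → z = -600/11
  (200/49, -359/49) → z = -1590/49
  (450/11, 284/11) → z = 7340/11

The minimum is at (53/11, -113/11). Substituting into each constraint, equality holds for (1) and (3); the remaining constraints have slack.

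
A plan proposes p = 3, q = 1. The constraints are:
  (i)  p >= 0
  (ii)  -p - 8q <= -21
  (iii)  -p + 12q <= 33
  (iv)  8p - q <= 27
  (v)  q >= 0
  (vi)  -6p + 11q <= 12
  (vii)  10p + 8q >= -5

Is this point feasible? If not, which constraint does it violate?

Constraint (ii): -p - 8q = -11, which is not ≤ -21. All other constraints are satisfied.

not feasible — violates (ii)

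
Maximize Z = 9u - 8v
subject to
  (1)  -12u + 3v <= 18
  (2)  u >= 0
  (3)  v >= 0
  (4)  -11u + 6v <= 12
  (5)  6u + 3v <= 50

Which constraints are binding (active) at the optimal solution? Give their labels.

Vertices and Z = 9u - 8v:
  (0, 0) → Z = 0
  (0, 2) → Z = -16
  (25/3, 0) → Z = 75
  (88/23, 622/69) → Z = -2600/69

The maximum is at (25/3, 0). Substituting into each constraint, equality holds for (3) and (5); the remaining constraints have slack.

(3) and (5)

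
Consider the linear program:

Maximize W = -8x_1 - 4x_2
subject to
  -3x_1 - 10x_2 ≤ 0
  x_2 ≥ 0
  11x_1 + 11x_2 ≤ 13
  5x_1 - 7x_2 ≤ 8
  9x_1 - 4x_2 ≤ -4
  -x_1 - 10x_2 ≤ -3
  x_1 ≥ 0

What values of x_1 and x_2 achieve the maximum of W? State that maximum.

The optimum lies where 9x_1 - 4x_2 = -4 and x_1 = 0.
Solving simultaneously gives x_1 = 0, x_2 = 1.

x_1 = 0, x_2 = 1, maximum W = -4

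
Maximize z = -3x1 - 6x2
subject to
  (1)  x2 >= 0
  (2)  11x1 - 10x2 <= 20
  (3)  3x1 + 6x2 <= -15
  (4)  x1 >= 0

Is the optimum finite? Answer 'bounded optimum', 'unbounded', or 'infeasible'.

The boundaries x2 = 0 and 11x1 - 10x2 = 20 meet at (20/11, 0), but that point violates 3x1 + 6x2 ≤ -15. Every candidate vertex is excluded by some other constraint, so the feasible region is empty.

infeasible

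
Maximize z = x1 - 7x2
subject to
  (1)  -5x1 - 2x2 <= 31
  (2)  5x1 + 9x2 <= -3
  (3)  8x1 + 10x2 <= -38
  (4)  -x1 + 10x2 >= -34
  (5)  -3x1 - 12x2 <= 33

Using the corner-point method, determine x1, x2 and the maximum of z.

x1 = -21/11, x2 = -25/11, maximum z = 14

Corner points and z = x1 - 7x2:
  (-117/17, 29/17) → z = -320/17
  (-17/3, -4/3) → z = 11/3
  (-21/11, -25/11) → z = 14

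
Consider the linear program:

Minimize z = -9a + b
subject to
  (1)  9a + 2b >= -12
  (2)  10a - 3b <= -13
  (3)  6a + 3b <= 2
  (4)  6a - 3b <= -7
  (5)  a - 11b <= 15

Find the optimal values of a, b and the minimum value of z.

Vertices and z = -9a + b:
  (-62/47, -3/47) → z = 555/47
  (-8/3, 6) → z = 30
  (-11/16, 49/24) → z = 395/48

a = -11/16, b = 49/24, minimum z = 395/48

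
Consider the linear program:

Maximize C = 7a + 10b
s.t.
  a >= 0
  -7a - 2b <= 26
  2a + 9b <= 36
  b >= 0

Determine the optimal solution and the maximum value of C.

Corner points and C = 7a + 10b:
  (0, 4) → C = 40
  (0, 0) → C = 0
  (18, 0) → C = 126

The binding constraints are 2a + 9b = 36 and b = 0.
Solving simultaneously gives a = 18, b = 0.

a = 18, b = 0, maximum C = 126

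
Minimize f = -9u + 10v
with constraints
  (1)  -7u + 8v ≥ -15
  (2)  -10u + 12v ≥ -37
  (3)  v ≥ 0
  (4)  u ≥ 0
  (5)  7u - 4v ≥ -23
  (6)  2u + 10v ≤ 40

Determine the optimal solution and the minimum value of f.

u = 235/43, v = 125/43, minimum f = -865/43

Vertices and f = -9u + 10v:
  (15/7, 0) → f = -135/7
  (235/43, 125/43) → f = -865/43
  (0, 0) → f = 0
  (0, 4) → f = 40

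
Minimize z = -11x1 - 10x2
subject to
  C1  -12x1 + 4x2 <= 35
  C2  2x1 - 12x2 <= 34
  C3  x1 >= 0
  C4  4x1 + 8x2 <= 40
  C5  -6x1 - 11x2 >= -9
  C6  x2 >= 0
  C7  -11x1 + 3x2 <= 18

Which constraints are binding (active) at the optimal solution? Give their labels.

C5 and C6

Feasible corners and z = -11x1 - 10x2:
  (0, 9/11) → z = -90/11
  (0, 0) → z = 0
  (3/2, 0) → z = -33/2

The minimum is at (3/2, 0). Substituting into each constraint, equality holds for C5 and C6; the remaining constraints have slack.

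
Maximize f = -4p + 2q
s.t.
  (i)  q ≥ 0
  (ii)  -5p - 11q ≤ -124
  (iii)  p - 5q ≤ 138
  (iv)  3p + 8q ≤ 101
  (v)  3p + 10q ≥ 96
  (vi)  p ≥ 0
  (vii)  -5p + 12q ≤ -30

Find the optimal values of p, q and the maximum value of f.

p = 726/43, q = 195/43, maximum f = -2514/43

Feasible corners and f = -4p + 2q:
  (101/3, 0) → f = -404/3
  (32, 0) → f = -128
  (363/19, 415/76) → f = -131/2
  (726/43, 195/43) → f = -2514/43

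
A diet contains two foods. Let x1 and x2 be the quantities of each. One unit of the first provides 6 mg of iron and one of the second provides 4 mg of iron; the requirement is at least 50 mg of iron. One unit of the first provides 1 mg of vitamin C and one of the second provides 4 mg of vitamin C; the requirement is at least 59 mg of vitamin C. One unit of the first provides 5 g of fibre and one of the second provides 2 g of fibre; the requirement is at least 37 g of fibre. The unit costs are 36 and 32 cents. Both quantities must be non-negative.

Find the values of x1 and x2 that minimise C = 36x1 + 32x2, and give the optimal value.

x1 = 5/3, x2 = 43/3, minimum C = 1556/3

Vertices and C = 36x1 + 32x2:
  (0, 37/2) → C = 592
  (59, 0) → C = 2124
  (5/3, 43/3) → C = 1556/3
The feasible region is unbounded (it extends along (0, 1), (1, 0)), but C strictly increases along every unbounded feasible direction, so there is no improving ray and the minimum is attained at a vertex.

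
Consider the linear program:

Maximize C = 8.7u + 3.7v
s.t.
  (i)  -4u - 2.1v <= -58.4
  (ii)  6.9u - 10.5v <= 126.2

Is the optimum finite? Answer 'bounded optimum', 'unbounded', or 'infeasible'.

From the feasible point (4182/269, -10184/5649), moving in the direction (10.5, 6.9) keeps every constraint satisfied while C increases without bound.

unbounded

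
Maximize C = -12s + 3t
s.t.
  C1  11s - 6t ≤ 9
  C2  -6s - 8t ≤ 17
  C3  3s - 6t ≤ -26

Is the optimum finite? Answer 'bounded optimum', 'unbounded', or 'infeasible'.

unbounded

From the feasible point (35/8, 313/48), moving in the direction (-8, 6) keeps every constraint satisfied while C increases without bound.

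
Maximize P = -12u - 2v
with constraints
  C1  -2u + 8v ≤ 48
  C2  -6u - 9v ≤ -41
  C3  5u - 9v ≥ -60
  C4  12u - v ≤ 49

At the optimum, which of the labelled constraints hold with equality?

C1 and C2

Extreme points and P = -12u - 2v:
  (-52/33, 185/33) → P = 254/33
  (220/47, 337/47) → P = -3314/47
  (241/57, 33/19) → P = -1030/19

The maximum is at (-52/33, 185/33). Substituting into each constraint, equality holds for C1 and C2; the remaining constraints have slack.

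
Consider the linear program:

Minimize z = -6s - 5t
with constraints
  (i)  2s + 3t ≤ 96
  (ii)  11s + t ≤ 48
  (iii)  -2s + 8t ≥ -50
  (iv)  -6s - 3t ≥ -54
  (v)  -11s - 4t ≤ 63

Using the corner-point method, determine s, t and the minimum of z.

s = -21/2, t = 39, minimum z = -132

The optimum lies where 2s + 3t = 96 and -6s - 3t = -54.
Solving simultaneously gives s = -21/2, t = 39.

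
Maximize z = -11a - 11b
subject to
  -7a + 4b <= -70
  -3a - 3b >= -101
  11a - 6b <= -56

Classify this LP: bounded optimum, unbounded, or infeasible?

From the feasible point (-322, -581), moving in the direction (-6, -11) keeps every constraint satisfied while z increases without bound.

unbounded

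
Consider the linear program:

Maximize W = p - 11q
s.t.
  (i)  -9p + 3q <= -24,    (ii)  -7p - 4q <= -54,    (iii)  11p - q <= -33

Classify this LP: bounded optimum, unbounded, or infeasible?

The boundaries -9p + 3q = -24 and -7p - 4q = -54 meet at (86/19, 106/19), but that point violates 11p - q ≤ -33. Every candidate vertex is excluded by some other constraint, so the feasible region is empty.

infeasible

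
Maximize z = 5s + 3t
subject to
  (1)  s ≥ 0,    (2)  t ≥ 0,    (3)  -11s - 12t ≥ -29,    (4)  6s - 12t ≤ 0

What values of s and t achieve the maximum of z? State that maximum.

Feasible corners and z = 5s + 3t:
  (0, 0) → z = 0
  (0, 29/12) → z = 29/4
  (29/17, 29/34) → z = 377/34

The optimum lies where -11s - 12t = -29 and 6s - 12t = 0.
Solving simultaneously gives s = 29/17, t = 29/34.

s = 29/17, t = 29/34, maximum z = 377/34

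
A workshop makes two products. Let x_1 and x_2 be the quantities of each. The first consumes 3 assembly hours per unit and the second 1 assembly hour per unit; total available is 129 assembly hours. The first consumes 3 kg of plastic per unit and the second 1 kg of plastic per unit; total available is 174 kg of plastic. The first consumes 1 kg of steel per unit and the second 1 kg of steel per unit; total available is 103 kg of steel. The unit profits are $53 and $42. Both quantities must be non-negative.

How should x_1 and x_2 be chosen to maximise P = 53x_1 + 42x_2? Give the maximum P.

Vertices and P = 53x_1 + 42x_2:
  (0, 0) → P = 0
  (0, 103) → P = 4326
  (43, 0) → P = 2279
  (13, 90) → P = 4469

At the optimal vertex, 3x_1 + x_2 = 129 and x_1 + x_2 = 103.
Solving simultaneously gives x_1 = 13, x_2 = 90.

x_1 = 13, x_2 = 90, maximum P = 4469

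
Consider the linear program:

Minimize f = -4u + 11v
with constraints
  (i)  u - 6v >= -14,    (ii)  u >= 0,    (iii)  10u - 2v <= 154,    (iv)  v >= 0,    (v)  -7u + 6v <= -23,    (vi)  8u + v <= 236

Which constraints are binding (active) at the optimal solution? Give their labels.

(iii) and (iv)

Corner points and f = -4u + 11v:
  (476/29, 147/29) → f = -287/29
  (37/6, 121/36) → f = 443/36
  (77/5, 0) → f = -308/5
  (23/7, 0) → f = -92/7

The minimum is at (77/5, 0). Substituting into each constraint, equality holds for (iii) and (iv); the remaining constraints have slack.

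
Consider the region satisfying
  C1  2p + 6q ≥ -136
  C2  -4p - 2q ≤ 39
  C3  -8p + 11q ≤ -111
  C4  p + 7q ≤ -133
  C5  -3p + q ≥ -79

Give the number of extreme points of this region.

4

Of the 10 pairwise boundary intersections, those satisfying every inequality are:
  (19/10, -233/10)
  (169/10, -283/10)
  (-7/26, -493/26)
  (210/11, -239/11)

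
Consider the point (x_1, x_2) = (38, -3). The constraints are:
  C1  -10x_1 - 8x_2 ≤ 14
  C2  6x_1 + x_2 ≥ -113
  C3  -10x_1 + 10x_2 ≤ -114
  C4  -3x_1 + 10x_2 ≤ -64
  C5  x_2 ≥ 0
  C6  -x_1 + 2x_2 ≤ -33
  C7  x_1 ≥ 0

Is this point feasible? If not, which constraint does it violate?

Constraint C5: x_2 = -3, which is not ≥ 0. All other constraints are satisfied.

not feasible — violates C5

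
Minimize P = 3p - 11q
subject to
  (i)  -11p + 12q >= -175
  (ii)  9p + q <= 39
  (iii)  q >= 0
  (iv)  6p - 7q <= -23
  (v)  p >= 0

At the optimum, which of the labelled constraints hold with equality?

(ii) and (v)

Feasible corners and P = 3p - 11q:
  (250/69, 147/23) → P = -1367/23
  (0, 39) → P = -429
  (0, 23/7) → P = -253/7

The minimum is at (0, 39). Substituting into each constraint, equality holds for (ii) and (v); the remaining constraints have slack.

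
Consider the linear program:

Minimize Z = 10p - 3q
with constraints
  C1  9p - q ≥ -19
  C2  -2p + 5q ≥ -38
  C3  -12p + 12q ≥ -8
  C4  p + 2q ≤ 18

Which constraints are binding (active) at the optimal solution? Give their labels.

C1 and C4

Vertices and Z = 10p - 3q:
  (-59/24, -25/8) → Z = -365/24
  (-20/19, 181/19) → Z = -743/19
  (58/9, 52/9) → Z = 424/9

The minimum is at (-20/19, 181/19). Substituting into each constraint, equality holds for C1 and C4; the remaining constraints have slack.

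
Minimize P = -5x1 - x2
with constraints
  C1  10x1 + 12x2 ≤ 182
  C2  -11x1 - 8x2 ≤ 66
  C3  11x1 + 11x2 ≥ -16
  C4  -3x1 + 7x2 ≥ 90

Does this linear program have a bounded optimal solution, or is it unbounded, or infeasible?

Vertices and P = -5x1 - x2:
  (-562/13, 1331/26) → P = 4289/26
  (97/53, 723/53) → P = -1208/53
  (-598/33, 50/3) → P = 2440/33
  (-551/55, 471/55) → P = 2284/55
The feasible region has finitely many vertices and no improving ray; the minimum is -1208/53 at (97/53, 723/53).

bounded optimum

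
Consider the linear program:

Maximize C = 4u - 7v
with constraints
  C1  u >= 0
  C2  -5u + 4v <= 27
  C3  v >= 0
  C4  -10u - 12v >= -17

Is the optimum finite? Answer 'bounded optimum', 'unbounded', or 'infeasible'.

Extreme points and C = 4u - 7v:
  (0, 0) → C = 0
  (0, 17/12) → C = -119/12
  (17/10, 0) → C = 34/5
The feasible region has finitely many vertices and no improving ray; the maximum is 34/5 at (17/10, 0).

bounded optimum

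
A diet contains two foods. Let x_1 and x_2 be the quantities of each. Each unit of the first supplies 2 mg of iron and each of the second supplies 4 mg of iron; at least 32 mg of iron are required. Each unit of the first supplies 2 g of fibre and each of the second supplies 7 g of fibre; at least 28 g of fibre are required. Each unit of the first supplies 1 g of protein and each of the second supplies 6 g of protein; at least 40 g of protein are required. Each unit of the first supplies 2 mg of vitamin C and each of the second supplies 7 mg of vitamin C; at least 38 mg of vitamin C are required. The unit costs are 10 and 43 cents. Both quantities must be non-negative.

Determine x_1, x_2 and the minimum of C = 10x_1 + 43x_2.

Vertices and C = 10x_1 + 43x_2:
  (0, 8) → C = 344
  (40, 0) → C = 400
  (4, 6) → C = 298
The feasible region is unbounded (it extends along (0, 1), (1, 0)), but C strictly increases along every unbounded feasible direction, so there is no improving ray and the minimum is attained at a vertex.

x_1 = 4, x_2 = 6, minimum C = 298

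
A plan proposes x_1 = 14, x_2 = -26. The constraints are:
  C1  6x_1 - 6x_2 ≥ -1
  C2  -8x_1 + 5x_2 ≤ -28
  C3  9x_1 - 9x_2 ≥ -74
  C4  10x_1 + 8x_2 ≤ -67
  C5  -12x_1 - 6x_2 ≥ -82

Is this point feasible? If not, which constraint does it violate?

feasible

C1: 240 ≥ -1 ✓
C2: -242 ≤ -28 ✓
C3: 360 ≥ -74 ✓
C4: -68 ≤ -67 ✓
C5: -12 ≥ -82 ✓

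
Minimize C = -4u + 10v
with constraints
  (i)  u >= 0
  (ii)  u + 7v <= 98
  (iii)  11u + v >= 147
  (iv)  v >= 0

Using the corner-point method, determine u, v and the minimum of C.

Vertices and C = -4u + 10v:
  (49/4, 49/4) → C = 147/2
  (98, 0) → C = -392
  (147/11, 0) → C = -588/11

u = 98, v = 0, minimum C = -392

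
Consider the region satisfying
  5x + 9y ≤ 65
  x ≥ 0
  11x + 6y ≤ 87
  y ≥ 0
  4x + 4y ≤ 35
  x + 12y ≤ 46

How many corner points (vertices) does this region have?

Intersecting each pair of boundary lines and keeping only the points that satisfy every inequality leaves:
  (0, 0)
  (0, 23/6)
  (87/11, 0)
  (69/10, 37/20)
  (59/11, 149/44)

5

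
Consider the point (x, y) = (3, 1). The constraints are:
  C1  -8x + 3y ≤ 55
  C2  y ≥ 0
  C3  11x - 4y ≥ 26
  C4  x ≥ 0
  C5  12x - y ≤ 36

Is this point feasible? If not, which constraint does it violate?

C1: -21 ≤ 55 ✓
C2: 1 ≥ 0 ✓
C3: 29 ≥ 26 ✓
C4: 3 ≥ 0 ✓
C5: 35 ≤ 36 ✓

feasible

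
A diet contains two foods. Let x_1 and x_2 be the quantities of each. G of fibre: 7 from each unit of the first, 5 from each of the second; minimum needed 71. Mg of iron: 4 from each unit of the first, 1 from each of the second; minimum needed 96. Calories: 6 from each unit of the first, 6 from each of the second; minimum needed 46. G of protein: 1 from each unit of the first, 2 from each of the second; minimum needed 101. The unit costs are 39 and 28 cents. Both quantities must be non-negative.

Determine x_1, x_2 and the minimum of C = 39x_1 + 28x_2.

Vertices and C = 39x_1 + 28x_2:
  (0, 96) → C = 2688
  (101, 0) → C = 3939
  (13, 44) → C = 1739
The feasible region is unbounded (it extends along (0, 1), (1, 0)), but C strictly increases along every unbounded feasible direction, so there is no improving ray and the minimum is attained at a vertex.

At the optimal vertex, 4x_1 + x_2 = 96 and x_1 + 2x_2 = 101.
Solving simultaneously gives x_1 = 13, x_2 = 44.

x_1 = 13, x_2 = 44, minimum C = 1739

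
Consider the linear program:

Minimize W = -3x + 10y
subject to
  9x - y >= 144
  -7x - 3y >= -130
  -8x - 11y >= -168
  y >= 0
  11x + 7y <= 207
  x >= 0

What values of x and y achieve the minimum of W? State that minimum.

x = 130/7, y = 0, minimum W = -390/7

Extreme points and W = -3x + 10y:
  (1752/107, 360/107) → W = -1656/107
  (16, 0) → W = -48
  (130/7, 0) → W = -390/7
  (289/16, 19/16) → W = -677/16
  (1101/65, 192/65) → W = -1383/65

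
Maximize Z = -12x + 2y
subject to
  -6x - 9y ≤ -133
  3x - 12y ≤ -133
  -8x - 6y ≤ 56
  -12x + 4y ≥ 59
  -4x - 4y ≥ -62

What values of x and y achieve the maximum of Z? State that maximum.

x = -149/2, y = 90, maximum Z = 1074

Vertices and Z = -12x + 2y:
  (-217/6, 350/9) → Z = 4606/9
  (1/132, 325/22) → Z = 324/11
  (-149/2, 90) → Z = 1074
  (3/16, 245/16) → Z = 227/8

The optimum lies where -8x - 6y = 56 and -4x - 4y = -62.
Solving simultaneously gives x = -149/2, y = 90.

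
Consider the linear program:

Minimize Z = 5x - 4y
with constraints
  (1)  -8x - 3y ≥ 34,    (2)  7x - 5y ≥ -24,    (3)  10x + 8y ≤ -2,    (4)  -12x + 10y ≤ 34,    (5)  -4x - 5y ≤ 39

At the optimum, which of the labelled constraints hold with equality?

Vertices and Z = 5x - 4y:
  (-221/58, -34/29) → Z = -833/58
  (-53/28, -44/7) → Z = 439/28
  (-28/5, -83/25) → Z = -368/25

The minimum is at (-28/5, -83/25). Substituting into each constraint, equality holds for (4) and (5); the remaining constraints have slack.

(4) and (5)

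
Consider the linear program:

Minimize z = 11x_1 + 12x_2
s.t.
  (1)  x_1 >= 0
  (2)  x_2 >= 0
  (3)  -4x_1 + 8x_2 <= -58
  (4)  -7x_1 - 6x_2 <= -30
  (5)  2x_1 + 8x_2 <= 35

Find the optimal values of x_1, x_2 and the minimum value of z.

Vertices and z = 11x_1 + 12x_2:
  (29/2, 0) → z = 319/2
  (35/2, 0) → z = 385/2
  (31/2, 1/2) → z = 353/2

At the optimal vertex, x_2 = 0 and -4x_1 + 8x_2 = -58.
Solving simultaneously gives x_1 = 29/2, x_2 = 0.

x_1 = 29/2, x_2 = 0, minimum z = 319/2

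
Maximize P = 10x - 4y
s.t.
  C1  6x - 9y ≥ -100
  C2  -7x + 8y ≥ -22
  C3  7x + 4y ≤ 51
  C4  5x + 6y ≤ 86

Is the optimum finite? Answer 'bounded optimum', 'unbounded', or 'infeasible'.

Feasible corners and P = 10x - 4y:
  (59/87, 1006/87) → P = -3434/87
  (124/21, 29/12) → P = 1037/21
The feasible region has finitely many vertices and no improving ray; the maximum is 1037/21 at (124/21, 29/12).

bounded optimum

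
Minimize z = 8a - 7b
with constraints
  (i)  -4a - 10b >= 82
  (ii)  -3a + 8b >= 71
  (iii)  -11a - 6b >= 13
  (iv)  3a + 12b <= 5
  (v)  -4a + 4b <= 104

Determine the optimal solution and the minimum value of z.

a = -137/5, b = -7/5, minimum z = -1047/5

Feasible corners and z = 8a - 7b:
  (-683/31, 19/31) → z = -5597/31
  (-171/7, 11/7) → z = -1445/7
  (-137/5, -7/5) → z = -1047/5

The optimum lies where -3a + 8b = 71 and -4a + 4b = 104.
Solving simultaneously gives a = -137/5, b = -7/5.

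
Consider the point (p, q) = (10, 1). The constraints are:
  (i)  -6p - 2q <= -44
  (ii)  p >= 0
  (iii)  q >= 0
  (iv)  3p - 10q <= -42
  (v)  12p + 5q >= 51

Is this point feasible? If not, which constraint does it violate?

not feasible — violates (iv)

Constraint (iv): 3p - 10q = 20, which is not ≤ -42. All other constraints are satisfied.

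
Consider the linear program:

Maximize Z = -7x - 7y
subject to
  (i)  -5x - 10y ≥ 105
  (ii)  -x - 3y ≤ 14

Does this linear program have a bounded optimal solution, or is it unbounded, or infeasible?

unbounded

From the feasible point (-35, 7), moving in the direction (-10, 5) keeps every constraint satisfied while Z increases without bound.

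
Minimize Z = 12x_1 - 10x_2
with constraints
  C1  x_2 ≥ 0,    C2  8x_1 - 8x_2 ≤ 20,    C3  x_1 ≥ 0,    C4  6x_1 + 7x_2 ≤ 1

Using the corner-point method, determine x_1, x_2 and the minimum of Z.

Vertices and Z = 12x_1 - 10x_2:
  (0, 0) → Z = 0
  (1/6, 0) → Z = 2
  (0, 1/7) → Z = -10/7

At the optimal vertex, x_1 = 0 and 6x_1 + 7x_2 = 1.
Solving simultaneously gives x_1 = 0, x_2 = 1/7.

x_1 = 0, x_2 = 1/7, minimum Z = -10/7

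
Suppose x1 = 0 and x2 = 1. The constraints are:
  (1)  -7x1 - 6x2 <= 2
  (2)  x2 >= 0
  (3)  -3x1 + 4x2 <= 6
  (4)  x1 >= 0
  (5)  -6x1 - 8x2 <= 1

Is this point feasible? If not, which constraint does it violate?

feasible

(1): -6 ≤ 2 ✓
(2): 1 ≥ 0 ✓
(3): 4 ≤ 6 ✓
(4): 0 ≥ 0 ✓
(5): -8 ≤ 1 ✓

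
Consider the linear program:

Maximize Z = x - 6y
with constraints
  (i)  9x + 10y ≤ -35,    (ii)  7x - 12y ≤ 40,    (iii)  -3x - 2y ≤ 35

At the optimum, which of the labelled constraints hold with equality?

Vertices and Z = x - 6y:
  (-10/89, -605/178) → Z = 1805/89
  (-70/3, 35/2) → Z = -385/3
  (-34/5, -73/10) → Z = 37

The maximum is at (-34/5, -73/10). Substituting into each constraint, equality holds for (ii) and (iii); the remaining constraints have slack.

(ii) and (iii)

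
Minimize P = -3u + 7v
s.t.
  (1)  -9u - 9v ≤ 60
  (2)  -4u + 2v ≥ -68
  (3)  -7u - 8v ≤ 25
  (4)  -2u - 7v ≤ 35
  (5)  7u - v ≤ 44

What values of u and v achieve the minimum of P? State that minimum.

The feasible region is unbounded (it extends along (-1, 1), (1, 7)), but P strictly increases along every unbounded feasible direction, so there is no improving ray and the minimum is attained at a vertex.

u = 91/17, v = -111/17, minimum P = -1050/17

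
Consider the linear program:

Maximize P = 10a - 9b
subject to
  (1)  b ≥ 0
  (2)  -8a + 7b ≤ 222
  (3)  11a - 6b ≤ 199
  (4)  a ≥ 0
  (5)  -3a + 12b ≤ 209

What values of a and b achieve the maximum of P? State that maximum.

Feasible corners and P = 10a - 9b:
  (199/11, 0) → P = 1990/11
  (0, 0) → P = 0
  (607/19, 1448/57) → P = 1726/19
  (0, 209/12) → P = -627/4

The binding constraints are b = 0 and 11a - 6b = 199.
Solving simultaneously gives a = 199/11, b = 0.

a = 199/11, b = 0, maximum P = 1990/11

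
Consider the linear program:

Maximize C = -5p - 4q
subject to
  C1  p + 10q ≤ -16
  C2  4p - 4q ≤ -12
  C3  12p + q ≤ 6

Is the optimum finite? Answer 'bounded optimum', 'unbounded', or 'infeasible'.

From the feasible point (-46/11, -13/11), moving in the direction (-10, 1) keeps every constraint satisfied while C increases without bound.

unbounded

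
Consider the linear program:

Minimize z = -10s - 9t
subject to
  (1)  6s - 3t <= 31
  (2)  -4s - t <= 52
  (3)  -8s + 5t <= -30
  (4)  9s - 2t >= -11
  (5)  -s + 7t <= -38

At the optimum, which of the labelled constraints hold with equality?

Vertices and z = -10s - 9t:
  (-19/3, -23) → z = 811/3
  (103/39, -197/39) → z = 743/39
  (-115/29, -358/29) → z = 4372/29
  (20/51, -274/51) → z = 2266/51

The minimum is at (103/39, -197/39). Substituting into each constraint, equality holds for (1) and (5); the remaining constraints have slack.

(1) and (5)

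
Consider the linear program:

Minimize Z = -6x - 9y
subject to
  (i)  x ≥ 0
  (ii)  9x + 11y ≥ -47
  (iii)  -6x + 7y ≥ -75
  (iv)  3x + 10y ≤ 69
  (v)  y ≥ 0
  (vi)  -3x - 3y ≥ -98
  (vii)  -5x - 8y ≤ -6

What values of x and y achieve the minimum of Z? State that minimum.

x = 137/9, y = 7/3, minimum Z = -337/3

Extreme points and Z = -6x - 9y:
  (0, 69/10) → Z = -621/10
  (0, 3/4) → Z = -27/4
  (137/9, 7/3) → Z = -337/3
  (25/2, 0) → Z = -75
  (6/5, 0) → Z = -36/5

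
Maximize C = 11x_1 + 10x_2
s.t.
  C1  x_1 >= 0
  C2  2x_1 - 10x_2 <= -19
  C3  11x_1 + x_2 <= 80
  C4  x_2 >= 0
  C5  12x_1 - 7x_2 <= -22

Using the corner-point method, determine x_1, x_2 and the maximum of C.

Extreme points and C = 11x_1 + 10x_2:
  (0, 80) → C = 800
  (0, 22/7) → C = 220/7
  (538/89, 1202/89) → C = 17938/89

At the optimal vertex, x_1 = 0 and 11x_1 + x_2 = 80.
Solving simultaneously gives x_1 = 0, x_2 = 80.

x_1 = 0, x_2 = 80, maximum C = 800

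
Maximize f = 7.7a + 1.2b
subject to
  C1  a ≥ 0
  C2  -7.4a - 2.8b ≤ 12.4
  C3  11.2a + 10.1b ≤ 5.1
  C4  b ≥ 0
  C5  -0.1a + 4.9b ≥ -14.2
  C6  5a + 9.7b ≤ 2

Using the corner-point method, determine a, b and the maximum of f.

a = 0.4, b = 0, maximum f = 3.08

Feasible corners and f = 7.7a + 1.2b:
  (0, 0) → f = 0
  (0, 20/97) → f = 24/97
  (2/5, 0) → f = 77/25

The binding constraints are b = 0 and 5a + 9.7b = 2.
Solving simultaneously gives a = 2/5, b = 0.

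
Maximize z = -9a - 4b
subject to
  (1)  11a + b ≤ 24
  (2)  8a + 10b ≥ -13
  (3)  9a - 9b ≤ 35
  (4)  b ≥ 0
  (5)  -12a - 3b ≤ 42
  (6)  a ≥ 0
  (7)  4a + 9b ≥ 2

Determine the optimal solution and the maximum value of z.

a = 0, b = 2/9, maximum z = -8/9

Extreme points and z = -9a - 4b:
  (24/11, 0) → z = -216/11
  (0, 24) → z = -96
  (1/2, 0) → z = -9/2
  (0, 2/9) → z = -8/9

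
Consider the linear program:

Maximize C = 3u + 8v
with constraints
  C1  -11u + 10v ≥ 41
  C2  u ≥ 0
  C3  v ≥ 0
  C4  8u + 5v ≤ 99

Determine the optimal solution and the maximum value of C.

u = 0, v = 99/5, maximum C = 792/5

Extreme points and C = 3u + 8v:
  (0, 41/10) → C = 164/5
  (157/27, 1417/135) → C = 13691/135
  (0, 99/5) → C = 792/5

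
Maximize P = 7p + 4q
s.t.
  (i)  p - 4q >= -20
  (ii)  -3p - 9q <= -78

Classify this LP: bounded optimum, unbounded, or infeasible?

From the feasible point (44/7, 46/7), moving in the direction (4, 1) keeps every constraint satisfied while P increases without bound.

unbounded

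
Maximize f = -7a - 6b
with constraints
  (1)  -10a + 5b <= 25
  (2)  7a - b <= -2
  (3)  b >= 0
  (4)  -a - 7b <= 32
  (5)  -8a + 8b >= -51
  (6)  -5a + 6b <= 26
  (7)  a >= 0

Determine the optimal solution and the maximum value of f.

The optimum lies where 7a - b = -2 and a = 0.
Solving simultaneously gives a = 0, b = 2.

a = 0, b = 2, maximum f = -12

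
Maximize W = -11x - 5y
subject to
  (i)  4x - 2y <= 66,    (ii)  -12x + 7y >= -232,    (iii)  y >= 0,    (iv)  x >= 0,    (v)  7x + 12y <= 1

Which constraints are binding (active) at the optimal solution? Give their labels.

Corner points and W = -11x - 5y:
  (0, 0) → W = 0
  (1/7, 0) → W = -11/7
  (0, 1/12) → W = -5/12

The maximum is at (0, 0). Substituting into each constraint, equality holds for (iii) and (iv); the remaining constraints have slack.

(iii) and (iv)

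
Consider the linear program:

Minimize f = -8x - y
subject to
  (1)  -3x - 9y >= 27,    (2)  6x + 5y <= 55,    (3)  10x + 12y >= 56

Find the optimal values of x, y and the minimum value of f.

x = 190/11, y = -107/11, minimum f = -1413/11

Feasible corners and f = -8x - y:
  (210/13, -109/13) → f = -1571/13
  (46/3, -73/9) → f = -1031/9
  (190/11, -107/11) → f = -1413/11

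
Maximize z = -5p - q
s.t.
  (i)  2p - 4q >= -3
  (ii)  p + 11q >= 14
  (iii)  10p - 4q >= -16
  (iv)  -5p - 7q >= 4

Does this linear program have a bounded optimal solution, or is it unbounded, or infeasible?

infeasible

The boundaries 2p - 4q = -3 and p + 11q = 14 meet at (23/26, 31/26), but that point violates -5p - 7q ≥ 4. Every candidate vertex is excluded by some other constraint, so the feasible region is empty.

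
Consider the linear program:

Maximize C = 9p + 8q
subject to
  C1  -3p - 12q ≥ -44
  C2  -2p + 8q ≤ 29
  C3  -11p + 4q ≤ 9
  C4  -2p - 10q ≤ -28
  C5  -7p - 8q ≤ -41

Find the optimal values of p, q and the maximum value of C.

Corner points and C = 9p + 8q:
  (52/3, -2/3) → C = 452/3
  (7/3, 37/12) → C = 137/3
  (31/9, 19/9) → C = 431/9

The optimum lies where -3p - 12q = -44 and -2p - 10q = -28.
Solving simultaneously gives p = 52/3, q = -2/3.

p = 52/3, q = -2/3, maximum C = 452/3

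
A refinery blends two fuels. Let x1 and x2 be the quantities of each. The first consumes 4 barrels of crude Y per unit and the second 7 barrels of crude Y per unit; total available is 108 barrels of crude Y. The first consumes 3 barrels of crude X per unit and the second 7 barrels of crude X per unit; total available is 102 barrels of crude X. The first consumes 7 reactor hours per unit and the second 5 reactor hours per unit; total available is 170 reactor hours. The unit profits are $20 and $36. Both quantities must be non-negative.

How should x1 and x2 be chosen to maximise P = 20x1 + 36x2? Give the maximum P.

x1 = 6, x2 = 12, maximum P = 552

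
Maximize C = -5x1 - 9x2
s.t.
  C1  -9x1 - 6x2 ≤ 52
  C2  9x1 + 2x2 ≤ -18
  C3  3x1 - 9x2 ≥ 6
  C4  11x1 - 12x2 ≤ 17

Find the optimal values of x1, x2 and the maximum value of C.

x1 = -3, x2 = -25/6, maximum C = 105/2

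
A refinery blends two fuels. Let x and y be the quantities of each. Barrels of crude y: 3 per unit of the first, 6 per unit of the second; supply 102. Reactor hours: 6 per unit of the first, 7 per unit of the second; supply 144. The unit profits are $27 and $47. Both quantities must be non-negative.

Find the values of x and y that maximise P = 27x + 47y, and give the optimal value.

x = 10, y = 12, maximum P = 834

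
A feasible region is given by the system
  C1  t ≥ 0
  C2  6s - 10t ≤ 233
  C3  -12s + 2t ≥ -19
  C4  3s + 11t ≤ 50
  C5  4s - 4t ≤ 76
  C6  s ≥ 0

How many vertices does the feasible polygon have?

Intersecting each pair of boundary lines and keeping only the points that satisfy every inequality leaves:
  (19/12, 0)
  (0, 0)
  (103/46, 181/46)
  (0, 50/11)

4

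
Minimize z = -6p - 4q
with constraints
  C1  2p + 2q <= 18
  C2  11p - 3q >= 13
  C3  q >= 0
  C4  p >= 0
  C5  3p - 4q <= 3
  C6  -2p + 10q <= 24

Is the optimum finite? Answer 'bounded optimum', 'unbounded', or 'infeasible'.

Extreme points and z = -6p - 4q:
  (39/7, 24/7) → z = -330/7
  (11/2, 7/2) → z = -47
  (43/35, 6/35) → z = -282/35
  (101/52, 145/52) → z = -593/26
The feasible region has finitely many vertices and no improving ray; the minimum is -330/7 at (39/7, 24/7).

bounded optimum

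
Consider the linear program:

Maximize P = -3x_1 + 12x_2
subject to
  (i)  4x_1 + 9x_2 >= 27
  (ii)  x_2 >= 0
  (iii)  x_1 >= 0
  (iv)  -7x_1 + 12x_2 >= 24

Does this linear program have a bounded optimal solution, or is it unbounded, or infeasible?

unbounded

From the feasible point (0, 3), moving in the direction (0, 1) keeps every constraint satisfied while P increases without bound.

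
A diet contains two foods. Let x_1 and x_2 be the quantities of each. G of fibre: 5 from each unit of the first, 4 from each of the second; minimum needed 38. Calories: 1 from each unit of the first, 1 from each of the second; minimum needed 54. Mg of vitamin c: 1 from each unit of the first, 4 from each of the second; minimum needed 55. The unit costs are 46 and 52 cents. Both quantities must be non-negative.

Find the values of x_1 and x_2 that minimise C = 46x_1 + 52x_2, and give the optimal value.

x_1 = 161/3, x_2 = 1/3, minimum C = 2486

Corner points and C = 46x_1 + 52x_2:
  (0, 54) → C = 2808
  (55, 0) → C = 2530
  (161/3, 1/3) → C = 2486
The feasible region is unbounded (it extends along (0, 1), (1, 0)), but C strictly increases along every unbounded feasible direction, so there is no improving ray and the minimum is attained at a vertex.

The optimum lies where x_1 + x_2 = 54 and x_1 + 4x_2 = 55.
Solving simultaneously gives x_1 = 161/3, x_2 = 1/3.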